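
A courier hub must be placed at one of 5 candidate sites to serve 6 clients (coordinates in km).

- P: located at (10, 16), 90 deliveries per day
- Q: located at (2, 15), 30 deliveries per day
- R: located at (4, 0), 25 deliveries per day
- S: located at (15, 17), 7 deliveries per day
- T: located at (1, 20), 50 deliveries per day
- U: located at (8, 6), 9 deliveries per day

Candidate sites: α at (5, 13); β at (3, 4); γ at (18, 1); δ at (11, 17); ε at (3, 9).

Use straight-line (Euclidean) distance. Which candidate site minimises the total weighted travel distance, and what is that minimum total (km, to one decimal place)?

Total weighted distance at each candidate:
  α (5, 13): total = 1506.0
  β (3, 4): total = 2663.3
  γ (18, 1): total = 4008.0
  δ (11, 17): total = 1516.1
  ε (3, 9): total = 2012.3
Minimum is at α with total 1506.0 km.

α, total 1506.0 km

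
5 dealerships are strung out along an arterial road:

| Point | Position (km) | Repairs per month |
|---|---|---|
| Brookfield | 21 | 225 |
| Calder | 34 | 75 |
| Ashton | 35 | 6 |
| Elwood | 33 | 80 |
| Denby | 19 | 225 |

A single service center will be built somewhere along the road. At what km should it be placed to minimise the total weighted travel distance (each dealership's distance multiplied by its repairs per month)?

x = 21

For a sum of weighted absolute distances on a line, the optimum is the weighted median (not the mean). Total weight W = 611; half-weight = 305.5.
Sort by position and accumulate weight:
  km 19 (Denby, w=225) → cum 225
  km 21 (Brookfield, w=225) → cum 450  ≥ 305.5 → median here
  km 33 (Elwood, w=80) → cum 530
  km 34 (Calder, w=75) → cum 605
  km 35 (Ashton, w=6) → cum 611
Optimal location: km 21.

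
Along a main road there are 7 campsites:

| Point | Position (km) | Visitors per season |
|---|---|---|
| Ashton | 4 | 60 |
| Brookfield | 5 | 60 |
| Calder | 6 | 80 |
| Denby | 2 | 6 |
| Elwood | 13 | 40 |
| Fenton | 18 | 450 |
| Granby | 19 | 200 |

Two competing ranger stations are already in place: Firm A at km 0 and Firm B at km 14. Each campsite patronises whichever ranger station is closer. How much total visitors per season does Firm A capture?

The indifferent point is the midpoint (0+14)/2 = 7; campsites left of it (closer to Firm A at 0) go to Firm A, those right go to Firm B.
  Denby at 2 (w=6) → Firm A
  Ashton at 4 (w=60) → Firm A
  Brookfield at 5 (w=60) → Firm A
  Calder at 6 (w=80) → Firm A
  Elwood at 13 (w=40) → Firm B
  Fenton at 18 (w=450) → Firm B
  Granby at 19 (w=200) → Firm B
Firm A captures 206; Firm B captures 690.

206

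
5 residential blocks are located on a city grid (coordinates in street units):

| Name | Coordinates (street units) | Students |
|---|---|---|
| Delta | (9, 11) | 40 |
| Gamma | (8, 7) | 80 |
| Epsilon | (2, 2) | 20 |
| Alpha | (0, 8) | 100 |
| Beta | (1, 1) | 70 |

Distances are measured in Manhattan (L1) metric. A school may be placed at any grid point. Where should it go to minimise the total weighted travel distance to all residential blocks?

Manhattan distance separates: Σwᵢ(|x−xᵢ|+|y−yᵢ|) = Σwᵢ|x−xᵢ| + Σwᵢ|y−yᵢ|, so x and y are optimised independently as 1-D weighted medians.
Total weight W = 310; half = 155.
x-coordinate, sorted with cumulative weight:
  x=0 (Alpha, w=100) cum 100
  x=1 (Beta, w=70) cum 170  ← median
  x=2 (Epsilon, w=20) cum 190
  x=8 (Gamma, w=80) cum 270
  x=9 (Delta, w=40) cum 310
⇒ x* = 1
y-coordinate, sorted with cumulative weight:
  y=1 (Beta, w=70) cum 70
  y=2 (Epsilon, w=20) cum 90
  y=7 (Gamma, w=80) cum 170  ← median
  y=8 (Alpha, w=100) cum 270
  y=11 (Delta, w=40) cum 310
⇒ y* = 7

(1, 7)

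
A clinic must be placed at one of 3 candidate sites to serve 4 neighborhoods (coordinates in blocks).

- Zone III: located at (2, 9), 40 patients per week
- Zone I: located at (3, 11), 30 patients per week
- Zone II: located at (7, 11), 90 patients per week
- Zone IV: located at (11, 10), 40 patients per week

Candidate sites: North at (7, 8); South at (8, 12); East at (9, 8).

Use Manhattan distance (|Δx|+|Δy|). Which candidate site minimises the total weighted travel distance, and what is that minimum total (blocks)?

South, total 920 blocks

Total weighted distance at each candidate:
  North (7, 8): total = 960
  South (8, 12): total = 920
  East (9, 8): total = 1200
Minimum is at South with total 920 blocks.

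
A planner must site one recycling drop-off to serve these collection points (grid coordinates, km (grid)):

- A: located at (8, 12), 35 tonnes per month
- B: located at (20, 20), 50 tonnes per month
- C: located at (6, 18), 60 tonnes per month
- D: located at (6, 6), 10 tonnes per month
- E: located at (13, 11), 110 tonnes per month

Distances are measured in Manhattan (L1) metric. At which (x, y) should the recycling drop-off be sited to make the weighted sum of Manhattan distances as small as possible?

(13, 12)

Manhattan distance separates: Σwᵢ(|x−xᵢ|+|y−yᵢ|) = Σwᵢ|x−xᵢ| + Σwᵢ|y−yᵢ|, so x and y are optimised independently as 1-D weighted medians.
Total weight W = 265; half = 132.5.
x-coordinate, sorted with cumulative weight:
  x=6 (C, w=60) cum 60
  x=6 (D, w=10) cum 70
  x=8 (A, w=35) cum 105
  x=13 (E, w=110) cum 215  ← median
  x=20 (B, w=50) cum 265
⇒ x* = 13
y-coordinate, sorted with cumulative weight:
  y=6 (D, w=10) cum 10
  y=11 (E, w=110) cum 120
  y=12 (A, w=35) cum 155  ← median
  y=18 (C, w=60) cum 215
  y=20 (B, w=50) cum 265
⇒ y* = 12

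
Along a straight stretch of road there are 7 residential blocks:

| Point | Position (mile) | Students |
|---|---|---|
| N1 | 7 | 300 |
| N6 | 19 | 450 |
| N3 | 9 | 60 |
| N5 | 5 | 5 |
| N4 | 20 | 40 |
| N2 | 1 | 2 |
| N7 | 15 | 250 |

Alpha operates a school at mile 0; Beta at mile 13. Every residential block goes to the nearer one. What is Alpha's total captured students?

7

The indifferent point is the midpoint (0+13)/2 = 6.5; residential blocks left of it (closer to Alpha at 0) go to Alpha, those right go to Beta.
  N2 at 1 (w=2) → Alpha
  N5 at 5 (w=5) → Alpha
  N1 at 7 (w=300) → Beta
  N3 at 9 (w=60) → Beta
  N7 at 15 (w=250) → Beta
  N6 at 19 (w=450) → Beta
  N4 at 20 (w=40) → Beta
Alpha captures 7; Beta captures 1100.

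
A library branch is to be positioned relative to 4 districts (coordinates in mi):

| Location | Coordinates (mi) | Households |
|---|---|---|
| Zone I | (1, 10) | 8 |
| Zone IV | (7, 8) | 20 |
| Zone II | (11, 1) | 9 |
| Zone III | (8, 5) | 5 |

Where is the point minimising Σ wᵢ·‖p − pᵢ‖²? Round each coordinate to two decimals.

The minimiser of Σwᵢ‖p−pᵢ‖² is the weighted centroid p* = (Σwᵢpᵢ)/(Σwᵢ).
Σwᵢ = 42.
Σwᵢxᵢ = 8·1 + 20·7 + 9·11 + 5·8 = 287.
Σwᵢyᵢ = 8·10 + 20·8 + 9·1 + 5·5 = 274.
x* = 287/42 = 6.83, y* = 274/42 = 6.52.

(6.83, 6.52)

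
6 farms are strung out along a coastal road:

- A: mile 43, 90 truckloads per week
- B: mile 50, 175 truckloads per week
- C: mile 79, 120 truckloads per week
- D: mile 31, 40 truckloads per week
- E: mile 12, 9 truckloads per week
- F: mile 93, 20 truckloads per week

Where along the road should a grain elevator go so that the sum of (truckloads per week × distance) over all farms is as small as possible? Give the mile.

For a sum of weighted absolute distances on a line, the optimum is the weighted median (not the mean). Total weight W = 454; half-weight = 227.
Sort by position and accumulate weight:
  mile 12 (E, w=9) → cum 9
  mile 31 (D, w=40) → cum 49
  mile 43 (A, w=90) → cum 139
  mile 50 (B, w=175) → cum 314  ≥ 227 → median here
  mile 79 (C, w=120) → cum 434
  mile 93 (F, w=20) → cum 454
Optimal location: mile 50.

x = 50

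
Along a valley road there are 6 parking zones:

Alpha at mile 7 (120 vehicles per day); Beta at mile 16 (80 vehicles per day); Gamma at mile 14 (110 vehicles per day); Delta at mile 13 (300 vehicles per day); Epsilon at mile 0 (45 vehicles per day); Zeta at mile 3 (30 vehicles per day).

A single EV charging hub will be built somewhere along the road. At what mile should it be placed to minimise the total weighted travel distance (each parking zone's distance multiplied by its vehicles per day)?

For a sum of weighted absolute distances on a line, the optimum is the weighted median (not the mean). Total weight W = 685; half-weight = 342.5.
Sort by position and accumulate weight:
  mile 0 (Epsilon, w=45) → cum 45
  mile 3 (Zeta, w=30) → cum 75
  mile 7 (Alpha, w=120) → cum 195
  mile 13 (Delta, w=300) → cum 495  ≥ 342.5 → median here
  mile 14 (Gamma, w=110) → cum 605
  mile 16 (Beta, w=80) → cum 685
Optimal location: mile 13.

x = 13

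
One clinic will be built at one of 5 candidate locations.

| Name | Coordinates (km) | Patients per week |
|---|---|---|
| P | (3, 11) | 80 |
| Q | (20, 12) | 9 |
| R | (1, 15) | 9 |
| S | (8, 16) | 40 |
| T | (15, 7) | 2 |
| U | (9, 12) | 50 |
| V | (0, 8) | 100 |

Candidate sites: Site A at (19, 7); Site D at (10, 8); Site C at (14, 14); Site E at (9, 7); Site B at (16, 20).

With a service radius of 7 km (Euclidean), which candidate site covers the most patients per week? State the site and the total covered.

Site C, covering 99

Coverage radius r = 7 km; a point is covered iff (Δx)²+(Δy)² ≤ 7² = 49.
  Site A (19, 7): covers {Q, T} → 11
  Site D (10, 8): covers {T, U} → 52
  Site C (14, 14): covers {Q, S, U} → 99
  Site E (9, 7): covers {T, U} → 52
  Site B (16, 20): covers {none} → 0
Maximum coverage at Site C: 99 patients per week.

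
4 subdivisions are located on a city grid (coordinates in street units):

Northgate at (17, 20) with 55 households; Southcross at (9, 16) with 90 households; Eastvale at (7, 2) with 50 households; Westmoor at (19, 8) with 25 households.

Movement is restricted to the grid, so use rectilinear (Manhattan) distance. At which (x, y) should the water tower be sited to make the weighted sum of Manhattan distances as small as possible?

Manhattan distance separates: Σwᵢ(|x−xᵢ|+|y−yᵢ|) = Σwᵢ|x−xᵢ| + Σwᵢ|y−yᵢ|, so x and y are optimised independently as 1-D weighted medians.
Total weight W = 220; half = 110.
x-coordinate, sorted with cumulative weight:
  x=7 (Eastvale, w=50) cum 50
  x=9 (Southcross, w=90) cum 140  ← median
  x=17 (Northgate, w=55) cum 195
  x=19 (Westmoor, w=25) cum 220
⇒ x* = 9
y-coordinate, sorted with cumulative weight:
  y=2 (Eastvale, w=50) cum 50
  y=8 (Westmoor, w=25) cum 75
  y=16 (Southcross, w=90) cum 165  ← median
  y=20 (Northgate, w=55) cum 220
⇒ y* = 16

(9, 16)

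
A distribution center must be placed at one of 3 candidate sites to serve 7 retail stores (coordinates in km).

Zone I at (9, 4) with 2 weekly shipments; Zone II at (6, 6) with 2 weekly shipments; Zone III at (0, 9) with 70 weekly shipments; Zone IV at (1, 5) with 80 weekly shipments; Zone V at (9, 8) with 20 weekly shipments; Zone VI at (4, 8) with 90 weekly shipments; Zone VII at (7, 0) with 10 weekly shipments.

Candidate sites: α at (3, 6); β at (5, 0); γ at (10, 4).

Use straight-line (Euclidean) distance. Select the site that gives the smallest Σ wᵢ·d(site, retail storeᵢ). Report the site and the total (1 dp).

Total weighted distance at each candidate:
  α (3, 6): total = 894.4
  β (5, 0): total = 2180.9
  γ (10, 4): total = 2299.5
Minimum is at α with total 894.4 km.

α, total 894.4 km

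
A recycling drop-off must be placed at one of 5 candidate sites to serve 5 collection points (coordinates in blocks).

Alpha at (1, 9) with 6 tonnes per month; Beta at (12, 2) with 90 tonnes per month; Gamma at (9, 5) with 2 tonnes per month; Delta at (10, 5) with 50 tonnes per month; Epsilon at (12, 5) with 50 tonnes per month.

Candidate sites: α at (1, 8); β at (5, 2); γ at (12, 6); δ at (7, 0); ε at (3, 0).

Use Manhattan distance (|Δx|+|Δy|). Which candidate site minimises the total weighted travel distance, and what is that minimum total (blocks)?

γ, total 652 blocks

Total weighted distance at each candidate:
  α (1, 8): total = 2858
  β (5, 2): total = 1610
  γ (12, 6): total = 652
  δ (7, 0): total = 1634
  ε (3, 0): total = 2378
Minimum is at γ with total 652 blocks.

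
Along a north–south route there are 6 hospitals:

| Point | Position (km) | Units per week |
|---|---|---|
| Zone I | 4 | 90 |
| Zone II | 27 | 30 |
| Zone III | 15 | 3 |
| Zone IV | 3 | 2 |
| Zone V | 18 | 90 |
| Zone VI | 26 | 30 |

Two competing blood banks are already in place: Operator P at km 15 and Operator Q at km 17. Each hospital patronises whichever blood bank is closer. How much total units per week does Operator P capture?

95

The indifferent point is the midpoint (15+17)/2 = 16; hospitals left of it (closer to Operator P at 15) go to Operator P, those right go to Operator Q.
  Zone IV at 3 (w=2) → Operator P
  Zone I at 4 (w=90) → Operator P
  Zone III at 15 (w=3) → Operator P
  Zone V at 18 (w=90) → Operator Q
  Zone VI at 26 (w=30) → Operator Q
  Zone II at 27 (w=30) → Operator Q
Operator P captures 95; Operator Q captures 150.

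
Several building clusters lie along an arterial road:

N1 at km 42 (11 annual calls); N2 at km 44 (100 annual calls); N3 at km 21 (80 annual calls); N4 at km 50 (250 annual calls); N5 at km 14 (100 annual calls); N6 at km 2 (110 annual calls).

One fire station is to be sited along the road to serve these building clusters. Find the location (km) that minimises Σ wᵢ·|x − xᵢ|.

x = 44

For a sum of weighted absolute distances on a line, the optimum is the weighted median (not the mean). Total weight W = 651; half-weight = 325.5.
Sort by position and accumulate weight:
  km 2 (N6, w=110) → cum 110
  km 14 (N5, w=100) → cum 210
  km 21 (N3, w=80) → cum 290
  km 42 (N1, w=11) → cum 301
  km 44 (N2, w=100) → cum 401  ≥ 325.5 → median here
  km 50 (N4, w=250) → cum 651
Optimal location: km 44.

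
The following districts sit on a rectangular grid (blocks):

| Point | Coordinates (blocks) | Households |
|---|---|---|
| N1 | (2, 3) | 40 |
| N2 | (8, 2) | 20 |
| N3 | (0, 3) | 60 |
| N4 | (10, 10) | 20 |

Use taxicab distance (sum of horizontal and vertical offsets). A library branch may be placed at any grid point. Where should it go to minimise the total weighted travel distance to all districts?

(2, 3)

Manhattan distance separates: Σwᵢ(|x−xᵢ|+|y−yᵢ|) = Σwᵢ|x−xᵢ| + Σwᵢ|y−yᵢ|, so x and y are optimised independently as 1-D weighted medians.
Total weight W = 140; half = 70.
x-coordinate, sorted with cumulative weight:
  x=0 (N3, w=60) cum 60
  x=2 (N1, w=40) cum 100  ← median
  x=8 (N2, w=20) cum 120
  x=10 (N4, w=20) cum 140
⇒ x* = 2
y-coordinate, sorted with cumulative weight:
  y=2 (N2, w=20) cum 20
  y=3 (N1, w=40) cum 60
  y=3 (N3, w=60) cum 120  ← median
  y=10 (N4, w=20) cum 140
⇒ y* = 3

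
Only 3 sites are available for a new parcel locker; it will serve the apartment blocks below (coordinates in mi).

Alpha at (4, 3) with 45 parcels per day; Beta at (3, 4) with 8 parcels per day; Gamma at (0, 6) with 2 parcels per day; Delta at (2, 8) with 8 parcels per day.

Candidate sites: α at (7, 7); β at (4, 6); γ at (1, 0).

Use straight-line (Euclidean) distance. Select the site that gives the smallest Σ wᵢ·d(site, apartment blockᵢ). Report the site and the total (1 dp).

Total weighted distance at each candidate:
  α (7, 7): total = 319.9
  β (4, 6): total = 183.5
  γ (1, 0): total = 303.4
Minimum is at β with total 183.5 mi.

β, total 183.5 mi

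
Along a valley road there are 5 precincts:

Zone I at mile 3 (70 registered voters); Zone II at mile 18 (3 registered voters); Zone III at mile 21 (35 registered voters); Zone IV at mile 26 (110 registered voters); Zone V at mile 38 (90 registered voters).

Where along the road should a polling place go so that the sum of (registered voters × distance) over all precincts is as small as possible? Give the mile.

For a sum of weighted absolute distances on a line, the optimum is the weighted median (not the mean). Total weight W = 308; half-weight = 154.
Sort by position and accumulate weight:
  mile 3 (Zone I, w=70) → cum 70
  mile 18 (Zone II, w=3) → cum 73
  mile 21 (Zone III, w=35) → cum 108
  mile 26 (Zone IV, w=110) → cum 218  ≥ 154 → median here
  mile 38 (Zone V, w=90) → cum 308
Optimal location: mile 26.

x = 26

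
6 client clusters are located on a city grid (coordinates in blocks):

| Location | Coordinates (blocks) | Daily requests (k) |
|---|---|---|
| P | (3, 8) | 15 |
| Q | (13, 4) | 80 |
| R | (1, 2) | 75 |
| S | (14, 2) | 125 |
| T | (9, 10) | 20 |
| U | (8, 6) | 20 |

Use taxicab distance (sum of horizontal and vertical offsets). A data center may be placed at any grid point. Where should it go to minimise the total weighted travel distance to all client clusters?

Manhattan distance separates: Σwᵢ(|x−xᵢ|+|y−yᵢ|) = Σwᵢ|x−xᵢ| + Σwᵢ|y−yᵢ|, so x and y are optimised independently as 1-D weighted medians.
Total weight W = 335; half = 167.5.
x-coordinate, sorted with cumulative weight:
  x=1 (R, w=75) cum 75
  x=3 (P, w=15) cum 90
  x=8 (U, w=20) cum 110
  x=9 (T, w=20) cum 130
  x=13 (Q, w=80) cum 210  ← median
  x=14 (S, w=125) cum 335
⇒ x* = 13
y-coordinate, sorted with cumulative weight:
  y=2 (R, w=75) cum 75
  y=2 (S, w=125) cum 200  ← median
  y=4 (Q, w=80) cum 280
  y=6 (U, w=20) cum 300
  y=8 (P, w=15) cum 315
  y=10 (T, w=20) cum 335
⇒ y* = 2

(13, 2)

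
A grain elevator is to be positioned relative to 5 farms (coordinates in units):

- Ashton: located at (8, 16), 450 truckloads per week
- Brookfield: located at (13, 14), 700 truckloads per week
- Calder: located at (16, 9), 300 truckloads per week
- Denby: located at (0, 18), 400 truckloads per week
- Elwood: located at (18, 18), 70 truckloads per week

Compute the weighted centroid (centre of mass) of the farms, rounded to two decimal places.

(9.77, 14.67)

The minimiser of Σwᵢ‖p−pᵢ‖² is the weighted centroid p* = (Σwᵢpᵢ)/(Σwᵢ).
Σwᵢ = 1920.
Σwᵢxᵢ = 450·8 + 700·13 + 300·16 + 400·0 + 70·18 = 18760.
Σwᵢyᵢ = 450·16 + 700·14 + 300·9 + 400·18 + 70·18 = 28160.
x* = 18760/1920 = 9.77, y* = 28160/1920 = 14.67.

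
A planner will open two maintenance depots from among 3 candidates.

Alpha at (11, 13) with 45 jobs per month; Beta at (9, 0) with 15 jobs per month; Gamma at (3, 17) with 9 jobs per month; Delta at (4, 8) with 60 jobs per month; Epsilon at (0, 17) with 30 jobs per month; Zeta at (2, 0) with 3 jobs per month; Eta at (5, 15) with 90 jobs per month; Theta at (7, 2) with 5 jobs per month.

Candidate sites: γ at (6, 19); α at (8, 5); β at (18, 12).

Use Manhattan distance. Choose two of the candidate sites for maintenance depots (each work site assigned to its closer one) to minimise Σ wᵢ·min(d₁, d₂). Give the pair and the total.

Evaluate every pair (each demand assigned to the nearer of the two):
  {γ, α}: total = 1793
  {γ, β}: total = 2349
  {α, β}: total = 2846
Best pair: {γ, α} with total 1793.

{γ, α}, total 1793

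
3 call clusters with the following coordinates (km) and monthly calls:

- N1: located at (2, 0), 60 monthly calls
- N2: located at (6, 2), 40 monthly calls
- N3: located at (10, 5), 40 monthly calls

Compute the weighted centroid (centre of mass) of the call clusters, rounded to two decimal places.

(5.43, 2.00)

The minimiser of Σwᵢ‖p−pᵢ‖² is the weighted centroid p* = (Σwᵢpᵢ)/(Σwᵢ).
Σwᵢ = 140.
Σwᵢxᵢ = 60·2 + 40·6 + 40·10 = 760.
Σwᵢyᵢ = 60·0 + 40·2 + 40·5 = 280.
x* = 760/140 = 5.43, y* = 280/140 = 2.00.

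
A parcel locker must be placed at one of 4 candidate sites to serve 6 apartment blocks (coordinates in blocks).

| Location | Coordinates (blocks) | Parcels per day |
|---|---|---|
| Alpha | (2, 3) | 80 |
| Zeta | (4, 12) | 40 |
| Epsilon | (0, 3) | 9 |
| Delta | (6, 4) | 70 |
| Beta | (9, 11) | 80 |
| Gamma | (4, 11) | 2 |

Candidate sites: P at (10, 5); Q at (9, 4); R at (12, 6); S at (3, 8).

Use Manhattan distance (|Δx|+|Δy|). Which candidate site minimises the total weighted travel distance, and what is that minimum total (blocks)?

Total weighted distance at each candidate:
  P (10, 5): total = 2362
  Q (9, 4): total = 2044
  R (12, 6): total = 2961
  S (3, 8): total = 1970
Minimum is at S with total 1970 blocks.

S, total 1970 blocks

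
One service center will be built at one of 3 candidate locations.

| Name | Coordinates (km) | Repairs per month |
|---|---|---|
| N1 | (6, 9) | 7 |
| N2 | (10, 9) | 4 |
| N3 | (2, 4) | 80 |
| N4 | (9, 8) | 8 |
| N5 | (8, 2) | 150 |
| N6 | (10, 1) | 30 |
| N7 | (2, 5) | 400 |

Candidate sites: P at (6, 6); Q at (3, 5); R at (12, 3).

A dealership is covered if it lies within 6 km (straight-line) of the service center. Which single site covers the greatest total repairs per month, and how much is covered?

Coverage radius r = 6 km; a point is covered iff (Δx)²+(Δy)² ≤ 6² = 36.
  P (6, 6): covers {N1, N2, N3, N4, N5, N7} → 649
  Q (3, 5): covers {N1, N3, N5, N7} → 637
  R (12, 3): covers {N4, N5, N6} → 188
Maximum coverage at P: 649 repairs per month.

P, covering 649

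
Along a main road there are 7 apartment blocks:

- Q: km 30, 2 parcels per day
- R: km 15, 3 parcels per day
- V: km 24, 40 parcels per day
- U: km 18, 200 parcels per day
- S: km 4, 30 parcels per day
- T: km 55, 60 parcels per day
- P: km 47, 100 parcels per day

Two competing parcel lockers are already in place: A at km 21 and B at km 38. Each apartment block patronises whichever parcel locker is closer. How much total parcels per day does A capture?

273

The indifferent point is the midpoint (21+38)/2 = 29.5; apartment blocks left of it (closer to A at 21) go to A, those right go to B.
  S at 4 (w=30) → A
  R at 15 (w=3) → A
  U at 18 (w=200) → A
  V at 24 (w=40) → A
  Q at 30 (w=2) → B
  P at 47 (w=100) → B
  T at 55 (w=60) → B
A captures 273; B captures 162.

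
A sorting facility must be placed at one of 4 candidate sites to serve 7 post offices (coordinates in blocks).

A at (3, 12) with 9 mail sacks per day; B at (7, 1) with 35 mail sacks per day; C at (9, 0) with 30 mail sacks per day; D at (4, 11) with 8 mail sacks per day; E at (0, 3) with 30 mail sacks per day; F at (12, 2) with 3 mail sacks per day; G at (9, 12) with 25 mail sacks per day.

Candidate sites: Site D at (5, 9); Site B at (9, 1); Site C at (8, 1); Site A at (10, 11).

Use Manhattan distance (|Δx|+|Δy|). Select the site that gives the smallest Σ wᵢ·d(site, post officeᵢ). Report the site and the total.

Site C, total 966 blocks

Total weighted distance at each candidate:
  Site D (5, 9): total = 1356
  Site B (9, 1): total = 990
  Site C (8, 1): total = 966
  Site A (10, 11): total = 1558
Minimum is at Site C with total 966 blocks.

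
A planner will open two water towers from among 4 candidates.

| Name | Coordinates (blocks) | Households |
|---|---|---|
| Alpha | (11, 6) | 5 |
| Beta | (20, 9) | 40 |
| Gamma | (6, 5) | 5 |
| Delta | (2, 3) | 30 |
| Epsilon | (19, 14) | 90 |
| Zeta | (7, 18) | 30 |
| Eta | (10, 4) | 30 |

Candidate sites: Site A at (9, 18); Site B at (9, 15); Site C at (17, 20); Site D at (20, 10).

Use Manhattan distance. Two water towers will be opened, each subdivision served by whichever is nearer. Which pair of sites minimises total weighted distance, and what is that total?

{Site B, Site D}, total 1690

Evaluate every pair (each demand assigned to the nearer of the two):
  {Site B, Site D}: total = 1690
  {Site A, Site D}: total = 1805
  {Site C, Site D}: total = 2240
  {Site B, Site C}: total = 2480
  {Site A, Site C}: total = 2600
  {Site A, Site B}: total = 2780
Best pair: {Site B, Site D} with total 1690.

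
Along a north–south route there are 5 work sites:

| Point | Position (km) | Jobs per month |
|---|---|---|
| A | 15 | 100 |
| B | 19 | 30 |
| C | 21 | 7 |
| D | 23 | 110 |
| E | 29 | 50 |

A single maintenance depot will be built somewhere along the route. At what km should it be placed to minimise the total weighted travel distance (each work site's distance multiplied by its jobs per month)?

For a sum of weighted absolute distances on a line, the optimum is the weighted median (not the mean). Total weight W = 297; half-weight = 148.5.
Sort by position and accumulate weight:
  km 15 (A, w=100) → cum 100
  km 19 (B, w=30) → cum 130
  km 21 (C, w=7) → cum 137
  km 23 (D, w=110) → cum 247  ≥ 148.5 → median here
  km 29 (E, w=50) → cum 297
Optimal location: km 23.

x = 23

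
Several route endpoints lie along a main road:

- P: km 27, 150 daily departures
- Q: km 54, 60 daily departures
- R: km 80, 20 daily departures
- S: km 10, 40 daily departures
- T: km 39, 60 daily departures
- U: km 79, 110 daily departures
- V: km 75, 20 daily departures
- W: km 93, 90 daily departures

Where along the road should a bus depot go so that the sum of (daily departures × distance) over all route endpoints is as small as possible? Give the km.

For a sum of weighted absolute distances on a line, the optimum is the weighted median (not the mean). Total weight W = 550; half-weight = 275.
Sort by position and accumulate weight:
  km 10 (S, w=40) → cum 40
  km 27 (P, w=150) → cum 190
  km 39 (T, w=60) → cum 250
  km 54 (Q, w=60) → cum 310  ≥ 275 → median here
  km 75 (V, w=20) → cum 330
  km 79 (U, w=110) → cum 440
  km 80 (R, w=20) → cum 460
  km 93 (W, w=90) → cum 550
Optimal location: km 54.

x = 54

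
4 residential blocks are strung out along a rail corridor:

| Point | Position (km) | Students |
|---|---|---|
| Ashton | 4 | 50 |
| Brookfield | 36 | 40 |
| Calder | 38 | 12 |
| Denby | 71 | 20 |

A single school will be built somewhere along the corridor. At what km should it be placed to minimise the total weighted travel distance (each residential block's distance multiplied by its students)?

x = 36

For a sum of weighted absolute distances on a line, the optimum is the weighted median (not the mean). Total weight W = 122; half-weight = 61.
Sort by position and accumulate weight:
  km 4 (Ashton, w=50) → cum 50
  km 36 (Brookfield, w=40) → cum 90  ≥ 61 → median here
  km 38 (Calder, w=12) → cum 102
  km 71 (Denby, w=20) → cum 122
Optimal location: km 36.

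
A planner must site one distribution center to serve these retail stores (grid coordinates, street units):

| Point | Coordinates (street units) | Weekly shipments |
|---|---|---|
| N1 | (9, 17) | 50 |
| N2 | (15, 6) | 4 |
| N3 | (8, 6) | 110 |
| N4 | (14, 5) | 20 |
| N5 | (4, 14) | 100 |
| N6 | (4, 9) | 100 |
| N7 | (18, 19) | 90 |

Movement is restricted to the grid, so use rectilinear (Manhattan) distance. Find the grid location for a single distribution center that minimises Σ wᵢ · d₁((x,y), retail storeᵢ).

Manhattan distance separates: Σwᵢ(|x−xᵢ|+|y−yᵢ|) = Σwᵢ|x−xᵢ| + Σwᵢ|y−yᵢ|, so x and y are optimised independently as 1-D weighted medians.
Total weight W = 474; half = 237.
x-coordinate, sorted with cumulative weight:
  x=4 (N5, w=100) cum 100
  x=4 (N6, w=100) cum 200
  x=8 (N3, w=110) cum 310  ← median
  x=9 (N1, w=50) cum 360
  x=14 (N4, w=20) cum 380
  x=15 (N2, w=4) cum 384
  x=18 (N7, w=90) cum 474
⇒ x* = 8
y-coordinate, sorted with cumulative weight:
  y=5 (N4, w=20) cum 20
  y=6 (N2, w=4) cum 24
  y=6 (N3, w=110) cum 134
  y=9 (N6, w=100) cum 234
  y=14 (N5, w=100) cum 334  ← median
  y=17 (N1, w=50) cum 384
  y=19 (N7, w=90) cum 474
⇒ y* = 14

(8, 14)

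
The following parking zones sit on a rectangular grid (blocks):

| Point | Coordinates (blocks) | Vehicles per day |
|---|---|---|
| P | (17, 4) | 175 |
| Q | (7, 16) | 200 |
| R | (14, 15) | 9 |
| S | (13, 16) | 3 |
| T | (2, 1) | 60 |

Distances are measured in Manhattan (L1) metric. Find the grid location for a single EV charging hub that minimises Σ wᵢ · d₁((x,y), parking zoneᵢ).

Manhattan distance separates: Σwᵢ(|x−xᵢ|+|y−yᵢ|) = Σwᵢ|x−xᵢ| + Σwᵢ|y−yᵢ|, so x and y are optimised independently as 1-D weighted medians.
Total weight W = 447; half = 223.5.
x-coordinate, sorted with cumulative weight:
  x=2 (T, w=60) cum 60
  x=7 (Q, w=200) cum 260  ← median
  x=13 (S, w=3) cum 263
  x=14 (R, w=9) cum 272
  x=17 (P, w=175) cum 447
⇒ x* = 7
y-coordinate, sorted with cumulative weight:
  y=1 (T, w=60) cum 60
  y=4 (P, w=175) cum 235  ← median
  y=15 (R, w=9) cum 244
  y=16 (Q, w=200) cum 444
  y=16 (S, w=3) cum 447
⇒ y* = 4

(7, 4)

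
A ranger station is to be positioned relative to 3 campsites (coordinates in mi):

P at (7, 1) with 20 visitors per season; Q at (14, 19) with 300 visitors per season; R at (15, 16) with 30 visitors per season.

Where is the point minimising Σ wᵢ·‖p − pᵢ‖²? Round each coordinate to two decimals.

The minimiser of Σwᵢ‖p−pᵢ‖² is the weighted centroid p* = (Σwᵢpᵢ)/(Σwᵢ).
Σwᵢ = 350.
Σwᵢxᵢ = 20·7 + 300·14 + 30·15 = 4790.
Σwᵢyᵢ = 20·1 + 300·19 + 30·16 = 6200.
x* = 4790/350 = 13.69, y* = 6200/350 = 17.71.

(13.69, 17.71)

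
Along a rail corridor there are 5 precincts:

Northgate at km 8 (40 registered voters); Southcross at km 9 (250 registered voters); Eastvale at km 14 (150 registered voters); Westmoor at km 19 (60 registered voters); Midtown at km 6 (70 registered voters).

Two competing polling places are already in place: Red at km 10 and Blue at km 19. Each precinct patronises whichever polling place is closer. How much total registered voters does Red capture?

510

The indifferent point is the midpoint (10+19)/2 = 14.5; precincts left of it (closer to Red at 10) go to Red, those right go to Blue.
  Midtown at 6 (w=70) → Red
  Northgate at 8 (w=40) → Red
  Southcross at 9 (w=250) → Red
  Eastvale at 14 (w=150) → Red
  Westmoor at 19 (w=60) → Blue
Red captures 510; Blue captures 60.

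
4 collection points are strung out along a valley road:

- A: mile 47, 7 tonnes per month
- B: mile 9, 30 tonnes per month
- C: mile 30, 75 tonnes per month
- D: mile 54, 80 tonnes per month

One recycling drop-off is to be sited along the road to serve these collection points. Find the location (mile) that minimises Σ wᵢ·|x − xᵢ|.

x = 30

For a sum of weighted absolute distances on a line, the optimum is the weighted median (not the mean). Total weight W = 192; half-weight = 96.
Sort by position and accumulate weight:
  mile 9 (B, w=30) → cum 30
  mile 30 (C, w=75) → cum 105  ≥ 96 → median here
  mile 47 (A, w=7) → cum 112
  mile 54 (D, w=80) → cum 192
Optimal location: mile 30.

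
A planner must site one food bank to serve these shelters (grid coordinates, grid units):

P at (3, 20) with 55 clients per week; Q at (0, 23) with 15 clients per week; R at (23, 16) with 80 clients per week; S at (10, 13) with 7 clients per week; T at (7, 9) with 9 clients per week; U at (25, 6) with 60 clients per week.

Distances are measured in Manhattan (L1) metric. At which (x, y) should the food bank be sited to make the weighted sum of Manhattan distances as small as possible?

Manhattan distance separates: Σwᵢ(|x−xᵢ|+|y−yᵢ|) = Σwᵢ|x−xᵢ| + Σwᵢ|y−yᵢ|, so x and y are optimised independently as 1-D weighted medians.
Total weight W = 226; half = 113.
x-coordinate, sorted with cumulative weight:
  x=0 (Q, w=15) cum 15
  x=3 (P, w=55) cum 70
  x=7 (T, w=9) cum 79
  x=10 (S, w=7) cum 86
  x=23 (R, w=80) cum 166  ← median
  x=25 (U, w=60) cum 226
⇒ x* = 23
y-coordinate, sorted with cumulative weight:
  y=6 (U, w=60) cum 60
  y=9 (T, w=9) cum 69
  y=13 (S, w=7) cum 76
  y=16 (R, w=80) cum 156  ← median
  y=20 (P, w=55) cum 211
  y=23 (Q, w=15) cum 226
⇒ y* = 16

(23, 16)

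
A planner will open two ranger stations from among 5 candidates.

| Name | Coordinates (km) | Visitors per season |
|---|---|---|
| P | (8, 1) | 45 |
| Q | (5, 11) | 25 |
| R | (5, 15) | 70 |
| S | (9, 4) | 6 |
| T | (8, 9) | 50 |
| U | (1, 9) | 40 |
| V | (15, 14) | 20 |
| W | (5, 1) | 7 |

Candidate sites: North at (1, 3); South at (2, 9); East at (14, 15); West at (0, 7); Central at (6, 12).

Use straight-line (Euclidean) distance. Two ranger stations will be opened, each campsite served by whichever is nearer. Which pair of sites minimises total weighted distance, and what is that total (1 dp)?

{South, Central}, total 1222.5

Evaluate every pair (each demand assigned to the nearer of the two):
  {South, Central}: total = 1222.5
  {North, Central}: total = 1261.9
  {West, Central}: total = 1266.8
  {East, Central}: total = 1330.2
  {South, East}: total = 1489.4
  {North, South}: total = 1585.6
  {South, West}: total = 1734.6
  {East, West}: total = 1881.7
  {North, East}: total = 1953.4
  {North, West}: total = 2060.6
Best pair: {South, Central} with total 1222.5.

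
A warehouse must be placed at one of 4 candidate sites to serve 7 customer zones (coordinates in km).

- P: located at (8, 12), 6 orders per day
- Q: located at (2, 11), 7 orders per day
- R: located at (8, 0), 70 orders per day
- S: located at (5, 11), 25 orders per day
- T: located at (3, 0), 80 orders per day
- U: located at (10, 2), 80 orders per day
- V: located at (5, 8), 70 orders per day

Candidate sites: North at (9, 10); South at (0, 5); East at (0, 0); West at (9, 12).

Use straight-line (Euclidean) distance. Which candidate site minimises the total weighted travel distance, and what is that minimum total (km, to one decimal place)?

South, total 2673.6 km

Total weighted distance at each candidate:
  North (9, 10): total = 2760.5
  South (0, 5): total = 2673.6
  East (0, 0): total = 2743.1
  West (9, 12): total = 3274.8
Minimum is at South with total 2673.6 km.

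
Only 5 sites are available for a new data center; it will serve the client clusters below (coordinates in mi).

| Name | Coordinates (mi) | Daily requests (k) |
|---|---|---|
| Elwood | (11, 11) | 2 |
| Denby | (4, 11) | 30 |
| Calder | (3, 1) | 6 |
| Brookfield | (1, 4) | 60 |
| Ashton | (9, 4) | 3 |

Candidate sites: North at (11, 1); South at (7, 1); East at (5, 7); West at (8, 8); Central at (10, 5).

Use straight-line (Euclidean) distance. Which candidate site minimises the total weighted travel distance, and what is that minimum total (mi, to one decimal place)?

Total weighted distance at each candidate:
  North (11, 1): total = 1071.4
  South (7, 1): total = 772.1
  East (5, 7): total = 491.1
  West (8, 8): total = 706.2
  Central (10, 5): total = 862.7
Minimum is at East with total 491.1 mi.

East, total 491.1 mi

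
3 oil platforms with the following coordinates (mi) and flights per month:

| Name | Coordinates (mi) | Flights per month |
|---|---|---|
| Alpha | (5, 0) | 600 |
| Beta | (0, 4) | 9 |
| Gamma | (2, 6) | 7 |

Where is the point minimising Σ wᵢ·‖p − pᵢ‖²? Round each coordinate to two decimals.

The minimiser of Σwᵢ‖p−pᵢ‖² is the weighted centroid p* = (Σwᵢpᵢ)/(Σwᵢ).
Σwᵢ = 616.
Σwᵢxᵢ = 600·5 + 9·0 + 7·2 = 3014.
Σwᵢyᵢ = 600·0 + 9·4 + 7·6 = 78.
x* = 3014/616 = 4.89, y* = 78/616 = 0.13.

(4.89, 0.13)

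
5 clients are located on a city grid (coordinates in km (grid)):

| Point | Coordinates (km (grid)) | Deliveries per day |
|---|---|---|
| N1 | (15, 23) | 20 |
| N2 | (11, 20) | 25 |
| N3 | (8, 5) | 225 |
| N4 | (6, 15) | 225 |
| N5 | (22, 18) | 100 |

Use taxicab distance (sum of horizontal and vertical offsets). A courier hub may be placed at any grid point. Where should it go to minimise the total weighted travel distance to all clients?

(8, 15)

Manhattan distance separates: Σwᵢ(|x−xᵢ|+|y−yᵢ|) = Σwᵢ|x−xᵢ| + Σwᵢ|y−yᵢ|, so x and y are optimised independently as 1-D weighted medians.
Total weight W = 595; half = 297.5.
x-coordinate, sorted with cumulative weight:
  x=6 (N4, w=225) cum 225
  x=8 (N3, w=225) cum 450  ← median
  x=11 (N2, w=25) cum 475
  x=15 (N1, w=20) cum 495
  x=22 (N5, w=100) cum 595
⇒ x* = 8
y-coordinate, sorted with cumulative weight:
  y=5 (N3, w=225) cum 225
  y=15 (N4, w=225) cum 450  ← median
  y=18 (N5, w=100) cum 550
  y=20 (N2, w=25) cum 575
  y=23 (N1, w=20) cum 595
⇒ y* = 15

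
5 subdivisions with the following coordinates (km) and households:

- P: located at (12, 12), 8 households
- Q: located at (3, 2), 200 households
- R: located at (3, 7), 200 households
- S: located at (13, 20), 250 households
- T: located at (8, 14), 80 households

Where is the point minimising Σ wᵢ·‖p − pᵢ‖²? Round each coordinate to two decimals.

(7.03, 10.86)

The minimiser of Σwᵢ‖p−pᵢ‖² is the weighted centroid p* = (Σwᵢpᵢ)/(Σwᵢ).
Σwᵢ = 738.
Σwᵢxᵢ = 8·12 + 200·3 + 200·3 + 250·13 + 80·8 = 5186.
Σwᵢyᵢ = 8·12 + 200·2 + 200·7 + 250·20 + 80·14 = 8016.
x* = 5186/738 = 7.03, y* = 8016/738 = 10.86.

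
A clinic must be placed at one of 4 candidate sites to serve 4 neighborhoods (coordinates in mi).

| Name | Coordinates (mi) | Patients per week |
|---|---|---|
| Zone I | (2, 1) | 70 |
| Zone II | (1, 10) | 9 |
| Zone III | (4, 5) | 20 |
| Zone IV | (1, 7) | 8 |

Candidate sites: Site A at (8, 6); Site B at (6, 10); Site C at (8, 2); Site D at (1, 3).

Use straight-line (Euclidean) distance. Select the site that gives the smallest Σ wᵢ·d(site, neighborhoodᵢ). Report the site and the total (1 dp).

Total weighted distance at each candidate:
  Site A (8, 6): total = 758.3
  Site B (6, 10): total = 888.8
  Site C (8, 2): total = 690.3
  Site D (1, 3): total = 323.6
Minimum is at Site D with total 323.6 mi.

Site D, total 323.6 mi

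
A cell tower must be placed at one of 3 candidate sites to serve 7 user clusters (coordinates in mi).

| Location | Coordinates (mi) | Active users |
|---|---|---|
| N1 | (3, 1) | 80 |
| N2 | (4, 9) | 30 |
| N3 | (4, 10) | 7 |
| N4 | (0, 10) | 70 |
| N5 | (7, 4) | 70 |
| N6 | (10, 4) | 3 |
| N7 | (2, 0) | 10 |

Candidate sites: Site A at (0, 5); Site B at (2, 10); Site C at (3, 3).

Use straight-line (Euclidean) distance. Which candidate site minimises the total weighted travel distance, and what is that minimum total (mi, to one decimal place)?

Site C, total 1266.5 mi

Total weighted distance at each candidate:
  Site A (0, 5): total = 1543.5
  Site B (2, 10): total = 1622.2
  Site C (3, 3): total = 1266.5
Minimum is at Site C with total 1266.5 mi.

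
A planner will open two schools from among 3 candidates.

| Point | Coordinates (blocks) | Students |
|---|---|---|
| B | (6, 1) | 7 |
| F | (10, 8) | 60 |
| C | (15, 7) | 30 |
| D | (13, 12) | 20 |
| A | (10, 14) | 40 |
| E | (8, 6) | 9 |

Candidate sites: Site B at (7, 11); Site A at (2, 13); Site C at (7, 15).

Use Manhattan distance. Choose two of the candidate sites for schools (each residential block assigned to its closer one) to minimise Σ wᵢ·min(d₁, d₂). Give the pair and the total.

{Site B, Site C}, total 1151

Evaluate every pair (each demand assigned to the nearer of the two):
  {Site B, Site C}: total = 1151
  {Site B, Site A}: total = 1231
  {Site A, Site C}: total = 1615
Best pair: {Site B, Site C} with total 1151.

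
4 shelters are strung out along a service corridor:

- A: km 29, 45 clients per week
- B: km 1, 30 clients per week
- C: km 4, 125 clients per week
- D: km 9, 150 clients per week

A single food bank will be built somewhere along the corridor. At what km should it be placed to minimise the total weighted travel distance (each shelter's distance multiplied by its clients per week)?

For a sum of weighted absolute distances on a line, the optimum is the weighted median (not the mean). Total weight W = 350; half-weight = 175.
Sort by position and accumulate weight:
  km 1 (B, w=30) → cum 30
  km 4 (C, w=125) → cum 155
  km 9 (D, w=150) → cum 305  ≥ 175 → median here
  km 29 (A, w=45) → cum 350
Optimal location: km 9.

x = 9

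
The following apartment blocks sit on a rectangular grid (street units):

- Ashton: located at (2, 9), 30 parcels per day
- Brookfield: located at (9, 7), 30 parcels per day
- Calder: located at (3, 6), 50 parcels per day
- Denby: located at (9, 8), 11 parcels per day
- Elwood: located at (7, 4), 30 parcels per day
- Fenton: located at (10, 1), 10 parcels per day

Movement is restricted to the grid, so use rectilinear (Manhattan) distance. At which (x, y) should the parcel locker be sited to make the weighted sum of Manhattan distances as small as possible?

(7, 6)

Manhattan distance separates: Σwᵢ(|x−xᵢ|+|y−yᵢ|) = Σwᵢ|x−xᵢ| + Σwᵢ|y−yᵢ|, so x and y are optimised independently as 1-D weighted medians.
Total weight W = 161; half = 80.5.
x-coordinate, sorted with cumulative weight:
  x=2 (Ashton, w=30) cum 30
  x=3 (Calder, w=50) cum 80
  x=7 (Elwood, w=30) cum 110  ← median
  x=9 (Brookfield, w=30) cum 140
  x=9 (Denby, w=11) cum 151
  x=10 (Fenton, w=10) cum 161
⇒ x* = 7
y-coordinate, sorted with cumulative weight:
  y=1 (Fenton, w=10) cum 10
  y=4 (Elwood, w=30) cum 40
  y=6 (Calder, w=50) cum 90  ← median
  y=7 (Brookfield, w=30) cum 120
  y=8 (Denby, w=11) cum 131
  y=9 (Ashton, w=30) cum 161
⇒ y* = 6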